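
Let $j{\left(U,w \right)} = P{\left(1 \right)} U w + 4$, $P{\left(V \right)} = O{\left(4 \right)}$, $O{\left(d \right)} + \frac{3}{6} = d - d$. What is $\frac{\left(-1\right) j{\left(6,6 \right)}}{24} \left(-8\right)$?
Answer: $- \frac{14}{3} \approx -4.6667$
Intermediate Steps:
$O{\left(d \right)} = - \frac{1}{2}$ ($O{\left(d \right)} = - \frac{1}{2} + \left(d - d\right) = - \frac{1}{2} + 0 = - \frac{1}{2}$)
$P{\left(V \right)} = - \frac{1}{2}$
$j{\left(U,w \right)} = 4 - \frac{U w}{2}$ ($j{\left(U,w \right)} = - \frac{U}{2} w + 4 = - \frac{U w}{2} + 4 = 4 - \frac{U w}{2}$)
$\frac{\left(-1\right) j{\left(6,6 \right)}}{24} \left(-8\right) = \frac{\left(-1\right) \left(4 - 3 \cdot 6\right)}{24} \left(-8\right) = - (4 - 18) \frac{1}{24} \left(-8\right) = \left(-1\right) \left(-14\right) \frac{1}{24} \left(-8\right) = 14 \cdot \frac{1}{24} \left(-8\right) = \frac{7}{12} \left(-8\right) = - \frac{14}{3}$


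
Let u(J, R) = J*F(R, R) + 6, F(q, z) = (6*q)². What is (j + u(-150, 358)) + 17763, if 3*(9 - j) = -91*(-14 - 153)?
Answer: -2076218663/3 ≈ -6.9207e+8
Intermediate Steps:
F(q, z) = 36*q²
j = -15170/3 (j = 9 - (-91)*(-14 - 153)/3 = 9 - (-91)*(-167)/3 = 9 - ⅓*15197 = 9 - 15197/3 = -15170/3 ≈ -5056.7)
u(J, R) = 6 + 36*J*R² (u(J, R) = J*(36*R²) + 6 = 36*J*R² + 6 = 6 + 36*J*R²)
(j + u(-150, 358)) + 17763 = (-15170/3 + (6 + 36*(-150)*358²)) + 17763 = (-15170/3 + (6 + 36*(-150)*128164)) + 17763 = (-15170/3 + (6 - 692085600)) + 17763 = (-15170/3 - 692085594) + 17763 = -2076271952/3 + 17763 = -2076218663/3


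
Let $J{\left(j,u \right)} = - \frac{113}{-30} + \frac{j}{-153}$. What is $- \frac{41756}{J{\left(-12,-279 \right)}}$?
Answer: $- \frac{21295560}{1961} \approx -10860.0$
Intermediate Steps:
$J{\left(j,u \right)} = \frac{113}{30} - \frac{j}{153}$ ($J{\left(j,u \right)} = \left(-113\right) \left(- \frac{1}{30}\right) + j \left(- \frac{1}{153}\right) = \frac{113}{30} - \frac{j}{153}$)
$- \frac{41756}{J{\left(-12,-279 \right)}} = - \frac{41756}{\frac{113}{30} - - \frac{4}{51}} = - \frac{41756}{\frac{113}{30} + \frac{4}{51}} = - \frac{41756}{\frac{1961}{510}} = \left(-41756\right) \frac{510}{1961} = - \frac{21295560}{1961}$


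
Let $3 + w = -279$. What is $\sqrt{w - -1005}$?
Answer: $\sqrt{723} \approx 26.889$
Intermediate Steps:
$w = -282$ ($w = -3 - 279 = -282$)
$\sqrt{w - -1005} = \sqrt{-282 - -1005} = \sqrt{-282 + 1005} = \sqrt{723}$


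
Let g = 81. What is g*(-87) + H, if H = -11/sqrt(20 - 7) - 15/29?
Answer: -204378/29 - 11*sqrt(13)/13 ≈ -7050.6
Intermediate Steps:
H = -15/29 - 11*sqrt(13)/13 (H = -11*sqrt(13)/13 - 15*1/29 = -11*sqrt(13)/13 - 15/29 = -15/29 - 11*sqrt(13)/13 ≈ -3.5681)
g*(-87) + H = 81*(-87) + (-15/29 - 11*sqrt(13)/13) = -7047 + (-15/29 - 11*sqrt(13)/13) = -204378/29 - 11*sqrt(13)/13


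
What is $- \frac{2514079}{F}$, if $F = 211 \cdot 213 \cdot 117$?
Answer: $- \frac{2514079}{5258331} \approx -0.47811$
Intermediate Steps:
$F = 5258331$ ($F = 44943 \cdot 117 = 5258331$)
$- \frac{2514079}{F} = - \frac{2514079}{5258331}$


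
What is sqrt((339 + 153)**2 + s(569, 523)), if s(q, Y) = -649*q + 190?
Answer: I*sqrt(127027) ≈ 356.41*I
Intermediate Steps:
s(q, Y) = 190 - 649*q
sqrt((339 + 153)**2 + s(569, 523)) = sqrt((339 + 153)**2 + (190 - 649*569)) = sqrt(492**2 + (190 - 369281)) = sqrt(242064 - 369091) = sqrt(-127027) = I*sqrt(127027)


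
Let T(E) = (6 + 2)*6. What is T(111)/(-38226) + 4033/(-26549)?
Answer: -25906635/169143679 ≈ -0.15316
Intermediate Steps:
T(E) = 48 (T(E) = 8*6 = 48)
T(111)/(-38226) + 4033/(-26549) = 48/(-38226) + 4033/(-26549) = 48*(-1/38226) + 4033*(-1/26549) = -8/6371 - 4033/26549 = -25906635/169143679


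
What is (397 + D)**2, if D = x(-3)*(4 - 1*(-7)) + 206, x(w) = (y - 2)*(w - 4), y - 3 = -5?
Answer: 829921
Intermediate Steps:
y = -2 (y = 3 - 5 = -2)
x(w) = 16 - 4*w (x(w) = (-2 - 2)*(w - 4) = -4*(-4 + w) = 16 - 4*w)
D = 514 (D = (16 - 4*(-3))*(4 - 1*(-7)) + 206 = (16 + 12)*(4 + 7) + 206 = 28*11 + 206 = 308 + 206 = 514)
(397 + D)**2 = (397 + 514)**2 = 911**2 = 829921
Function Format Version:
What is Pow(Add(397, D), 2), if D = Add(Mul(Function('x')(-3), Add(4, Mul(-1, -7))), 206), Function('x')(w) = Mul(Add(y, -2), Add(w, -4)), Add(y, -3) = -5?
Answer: 829921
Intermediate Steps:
y = -2 (y = Add(3, -5) = -2)
Function('x')(w) = Add(16, Mul(-4, w)) (Function('x')(w) = Mul(Add(-2, -2), Add(w, -4)) = Mul(-4, Add(-4, w)) = Add(16, Mul(-4, w)))
D = 514 (D = Add(Mul(Add(16, Mul(-4, -3)), Add(4, Mul(-1, -7))), 206) = Add(Mul(Add(16, 12), Add(4, 7)), 206) = Add(Mul(28, 11), 206) = Add(308, 206) = 514)
Pow(Add(397, D), 2) = Pow(Add(397, 514), 2) = Pow(911, 2) = 829921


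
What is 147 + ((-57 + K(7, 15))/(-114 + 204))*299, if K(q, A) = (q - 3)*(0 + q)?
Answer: 4559/90 ≈ 50.656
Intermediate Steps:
K(q, A) = q*(-3 + q) (K(q, A) = (-3 + q)*q = q*(-3 + q))
147 + ((-57 + K(7, 15))/(-114 + 204))*299 = 147 + ((-57 + 7*(-3 + 7))/(-114 + 204))*299 = 147 + ((-57 + 7*4)/90)*299 = 147 + ((-57 + 28)*(1/90))*299 = 147 - 29*1/90*299 = 147 - 29/90*299 = 147 - 8671/90 = 4559/90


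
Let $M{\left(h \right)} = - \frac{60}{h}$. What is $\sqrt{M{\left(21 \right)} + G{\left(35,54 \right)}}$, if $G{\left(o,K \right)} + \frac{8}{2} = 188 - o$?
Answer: $\frac{\sqrt{7161}}{7} \approx 12.089$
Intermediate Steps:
$G{\left(o,K \right)} = 184 - o$ ($G{\left(o,K \right)} = -4 - \left(-188 + o\right) = 184 - o$)
$\sqrt{M{\left(21 \right)} + G{\left(35,54 \right)}} = \sqrt{- \frac{60}{21} + \left(184 - 35\right)} = \sqrt{\left(-60\right) \frac{1}{21} + \left(184 - 35\right)} = \sqrt{- \frac{20}{7} + 149} = \sqrt{\frac{1023}{7}} = \frac{\sqrt{7161}}{7}$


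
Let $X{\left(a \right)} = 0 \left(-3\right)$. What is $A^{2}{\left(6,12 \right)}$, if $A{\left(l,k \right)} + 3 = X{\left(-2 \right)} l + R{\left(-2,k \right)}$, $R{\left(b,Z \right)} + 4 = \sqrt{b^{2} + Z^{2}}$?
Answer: $197 - 28 \sqrt{37} \approx 26.683$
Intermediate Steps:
$X{\left(a \right)} = 0$
$R{\left(b,Z \right)} = -4 + \sqrt{Z^{2} + b^{2}}$ ($R{\left(b,Z \right)} = -4 + \sqrt{b^{2} + Z^{2}} = -4 + \sqrt{Z^{2} + b^{2}}$)
$A{\left(l,k \right)} = -7 + \sqrt{4 + k^{2}}$ ($A{\left(l,k \right)} = -3 + \left(0 l + \left(-4 + \sqrt{k^{2} + \left(-2\right)^{2}}\right)\right) = -3 + \left(0 + \left(-4 + \sqrt{k^{2} + 4}\right)\right) = -3 + \left(0 + \left(-4 + \sqrt{4 + k^{2}}\right)\right) = -3 + \left(-4 + \sqrt{4 + k^{2}}\right) = -7 + \sqrt{4 + k^{2}}$)
$A^{2}{\left(6,12 \right)} = \left(-7 + \sqrt{4 + 12^{2}}\right)^{2} = \left(-7 + \sqrt{4 + 144}\right)^{2} = \left(-7 + \sqrt{148}\right)^{2} = \left(-7 + 2 \sqrt{37}\right)^{2}$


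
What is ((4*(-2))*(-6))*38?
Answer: 1824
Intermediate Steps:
((4*(-2))*(-6))*38 = -8*(-6)*38 = 48*38 = 1824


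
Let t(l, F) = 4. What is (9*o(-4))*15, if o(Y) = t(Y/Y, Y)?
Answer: 540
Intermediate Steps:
o(Y) = 4
(9*o(-4))*15 = (9*4)*15 = 36*15 = 540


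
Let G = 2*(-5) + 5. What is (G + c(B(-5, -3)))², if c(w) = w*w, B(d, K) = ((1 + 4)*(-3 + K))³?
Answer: 531440992710000025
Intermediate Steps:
B(d, K) = (-15 + 5*K)³ (B(d, K) = (5*(-3 + K))³ = (-15 + 5*K)³)
c(w) = w²
G = -5 (G = -10 + 5 = -5)
(G + c(B(-5, -3)))² = (-5 + (125*(-3 - 3)³)²)² = (-5 + (125*(-6)³)²)² = (-5 + (125*(-216))²)² = (-5 + (-27000)²)² = (-5 + 729000000)² = 728999995² = 531440992710000025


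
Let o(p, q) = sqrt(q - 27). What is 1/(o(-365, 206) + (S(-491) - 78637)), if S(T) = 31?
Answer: -78606/6178903057 - sqrt(179)/6178903057 ≈ -1.2724e-5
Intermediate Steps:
o(p, q) = sqrt(-27 + q)
1/(o(-365, 206) + (S(-491) - 78637)) = 1/(sqrt(-27 + 206) + (31 - 78637)) = 1/(sqrt(179) - 78606) = 1/(-78606 + sqrt(179))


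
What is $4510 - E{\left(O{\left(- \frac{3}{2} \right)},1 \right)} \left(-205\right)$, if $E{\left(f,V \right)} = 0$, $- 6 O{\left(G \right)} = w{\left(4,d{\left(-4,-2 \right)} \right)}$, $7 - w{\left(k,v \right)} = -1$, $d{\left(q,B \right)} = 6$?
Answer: $4510$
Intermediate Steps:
$w{\left(k,v \right)} = 8$ ($w{\left(k,v \right)} = 7 - -1 = 7 + 1 = 8$)
$O{\left(G \right)} = - \frac{4}{3}$ ($O{\left(G \right)} = \left(- \frac{1}{6}\right) 8 = - \frac{4}{3}$)
$4510 - E{\left(O{\left(- \frac{3}{2} \right)},1 \right)} \left(-205\right) = 4510 - 0 \left(-205\right) = 4510 - 0 = 4510 + 0 = 4510$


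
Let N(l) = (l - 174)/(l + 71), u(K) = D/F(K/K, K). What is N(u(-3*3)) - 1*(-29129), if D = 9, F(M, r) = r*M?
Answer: 58253/2 ≈ 29127.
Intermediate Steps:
F(M, r) = M*r
u(K) = 9/K (u(K) = 9/(((K/K)*K)) = 9/((1*K)) = 9/K)
N(l) = (-174 + l)/(71 + l)
N(u(-3*3)) - 1*(-29129) = (-174 + 9/((-3*3)))/(71 + 9/((-3*3))) - 1*(-29129) = (-174 + 9/(-9))/(71 + 9/(-9)) + 29129 = (-174 + 9*(-⅑))/(71 + 9*(-⅑)) + 29129 = (-174 - 1)/(71 - 1) + 29129 = -175/70 + 29129 = (1/70)*(-175) + 29129 = -5/2 + 29129 = 58253/2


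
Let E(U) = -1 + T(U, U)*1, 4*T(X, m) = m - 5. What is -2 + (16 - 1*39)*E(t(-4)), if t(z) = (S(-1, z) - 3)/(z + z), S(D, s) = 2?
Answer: 1569/32 ≈ 49.031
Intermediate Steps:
T(X, m) = -5/4 + m/4 (T(X, m) = (m - 5)/4 = (-5 + m)/4 = -5/4 + m/4)
t(z) = -1/(2*z) (t(z) = (2 - 3)/(z + z) = -1/(2*z))
E(U) = -9/4 + U/4 (E(U) = -1 + (-5/4 + U/4)*1 = -1 + (-5/4 + U/4) = -9/4 + U/4)
-2 + (16 - 1*39)*E(t(-4)) = -2 + (16 - 1*39)*(-9/4 + (-1/2/(-4))/4) = -2 + (16 - 39)*(-9/4 + (-1/2*(-1/4))/4) = -2 - 23*(-9/4 + (1/4)*(1/8)) = -2 - 23*(-9/4 + 1/32) = -2 - 23*(-71/32) = -2 + 1633/32 = 1569/32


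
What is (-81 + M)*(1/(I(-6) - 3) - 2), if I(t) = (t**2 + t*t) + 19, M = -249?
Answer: 2625/4 ≈ 656.25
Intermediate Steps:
I(t) = 19 + 2*t**2 (I(t) = (t**2 + t**2) + 19 = 2*t**2 + 19 = 19 + 2*t**2)
(-81 + M)*(1/(I(-6) - 3) - 2) = (-81 - 249)*(1/((19 + 2*(-6)**2) - 3) - 2) = -330*(1/((19 + 2*36) - 3) - 2) = -330*(1/((19 + 72) - 3) - 2) = -330*(1/(91 - 3) - 2) = -330*(1/88 - 2) = -330*(-175/88) = 2625/4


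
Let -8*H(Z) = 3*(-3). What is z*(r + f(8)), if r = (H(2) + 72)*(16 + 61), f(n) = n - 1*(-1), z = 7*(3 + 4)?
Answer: 2210733/8 ≈ 2.7634e+5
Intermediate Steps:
z = 49 (z = 7*7 = 49)
H(Z) = 9/8 (H(Z) = -3*(-3)/8 = -⅛*(-9) = 9/8)
f(n) = 1 + n (f(n) = n + 1 = 1 + n)
r = 45045/8 (r = (9/8 + 72)*(16 + 61) = (585/8)*77 = 45045/8 ≈ 5630.6)
z*(r + f(8)) = 49*(45045/8 + (1 + 8)) = 49*(45045/8 + 9) = 49*(45117/8) = 2210733/8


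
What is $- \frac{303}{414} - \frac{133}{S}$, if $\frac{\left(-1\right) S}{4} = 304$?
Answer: $- \frac{2749}{4416} \approx -0.62251$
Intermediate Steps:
$S = -1216$ ($S = \left(-4\right) 304 = -1216$)
$- \frac{303}{414} - \frac{133}{S} = - \frac{303}{414} - \frac{133}{-1216} = \left(-303\right) \frac{1}{414} - - \frac{7}{64} = - \frac{101}{138} + \frac{7}{64} = - \frac{2749}{4416}$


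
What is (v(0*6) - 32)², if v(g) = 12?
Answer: 400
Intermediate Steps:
(v(0*6) - 32)² = (12 - 32)² = (-20)² = 400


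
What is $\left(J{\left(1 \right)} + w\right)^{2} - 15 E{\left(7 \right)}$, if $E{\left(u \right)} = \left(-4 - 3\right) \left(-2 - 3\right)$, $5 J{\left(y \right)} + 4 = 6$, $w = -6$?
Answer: $- \frac{12341}{25} \approx -493.64$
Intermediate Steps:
$J{\left(y \right)} = \frac{2}{5}$ ($J{\left(y \right)} = - \frac{4}{5} + \frac{1}{5} \cdot 6 = - \frac{4}{5} + \frac{6}{5} = \frac{2}{5}$)
$E{\left(u \right)} = 35$ ($E{\left(u \right)} = \left(-7\right) \left(-5\right) = 35$)
$\left(J{\left(1 \right)} + w\right)^{2} - 15 E{\left(7 \right)} = \left(\frac{2}{5} - 6\right)^{2} - 525 = \left(- \frac{28}{5}\right)^{2} - 525 = \frac{784}{25} - 525 = - \frac{12341}{25}$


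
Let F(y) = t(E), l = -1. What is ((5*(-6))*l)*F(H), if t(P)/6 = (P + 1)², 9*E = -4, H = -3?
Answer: 500/9 ≈ 55.556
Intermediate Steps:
E = -4/9 (E = (⅑)*(-4) = -4/9 ≈ -0.44444)
t(P) = 6*(1 + P)² (t(P) = 6*(P + 1)² = 6*(1 + P)²)
F(y) = 50/27 (F(y) = 6*(1 - 4/9)² = 6*(5/9)² = 6*(25/81) = 50/27)
((5*(-6))*l)*F(H) = ((5*(-6))*(-1))*(50/27) = -30*(-1)*(50/27) = 30*(50/27) = 500/9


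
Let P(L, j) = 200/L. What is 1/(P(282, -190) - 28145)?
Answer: -141/3968345 ≈ -3.5531e-5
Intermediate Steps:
1/(P(282, -190) - 28145) = 1/(200/282 - 28145) = 1/(200*(1/282) - 28145) = 1/(100/141 - 28145) = 1/(-3968345/141) = -141/3968345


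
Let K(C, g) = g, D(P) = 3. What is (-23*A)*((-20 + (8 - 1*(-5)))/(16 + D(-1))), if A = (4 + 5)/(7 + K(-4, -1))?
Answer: 483/38 ≈ 12.711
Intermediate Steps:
A = 3/2 (A = (4 + 5)/(7 - 1) = 9/6 = 9*(1/6) = 3/2 ≈ 1.5000)
(-23*A)*((-20 + (8 - 1*(-5)))/(16 + D(-1))) = (-23*3/2)*((-20 + (8 - 1*(-5)))/(16 + 3)) = -69*(-20 + (8 + 5))/(2*19) = -69*(-20 + 13)/(2*19) = -(-483)/(2*19) = -69/2*(-7/19) = 483/38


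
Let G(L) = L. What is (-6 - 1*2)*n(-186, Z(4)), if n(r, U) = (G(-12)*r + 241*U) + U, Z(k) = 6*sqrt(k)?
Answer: -41088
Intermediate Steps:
n(r, U) = -12*r + 242*U (n(r, U) = (-12*r + 241*U) + U = -12*r + 242*U)
(-6 - 1*2)*n(-186, Z(4)) = (-6 - 1*2)*(-12*(-186) + 242*(6*sqrt(4))) = (-6 - 2)*(2232 + 242*(6*2)) = -8*(2232 + 242*12) = -8*(2232 + 2904) = -8*5136 = -41088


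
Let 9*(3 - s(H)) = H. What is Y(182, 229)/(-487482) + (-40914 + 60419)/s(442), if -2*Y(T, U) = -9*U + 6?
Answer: -137470609/324988 ≈ -423.00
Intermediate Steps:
s(H) = 3 - H/9
Y(T, U) = -3 + 9*U/2 (Y(T, U) = -(-9*U + 6)/2 = -(6 - 9*U)/2 = -3 + 9*U/2)
Y(182, 229)/(-487482) + (-40914 + 60419)/s(442) = (-3 + (9/2)*229)/(-487482) + (-40914 + 60419)/(3 - ⅑*442) = (-3 + 2061/2)*(-1/487482) + 19505/(3 - 442/9) = (2055/2)*(-1/487482) + 19505/(-415/9) = -685/324988 + 19505*(-9/415) = -685/324988 - 423 = -137470609/324988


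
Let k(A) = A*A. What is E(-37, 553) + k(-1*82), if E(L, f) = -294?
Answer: 6430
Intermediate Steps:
k(A) = A²
E(-37, 553) + k(-1*82) = -294 + (-1*82)² = -294 + (-82)² = -294 + 6724 = 6430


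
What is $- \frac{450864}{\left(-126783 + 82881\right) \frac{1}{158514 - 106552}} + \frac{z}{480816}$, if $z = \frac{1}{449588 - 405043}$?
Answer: $\frac{3097378490931406351}{5804264103120} \approx 5.3364 \cdot 10^{5}$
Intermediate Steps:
$z = \frac{1}{44545} \approx 2.2449 \cdot 10^{-5}$
$- \frac{450864}{\left(-126783 + 82881\right) \frac{1}{158514 - 106552}} + \frac{z}{480816} = - \frac{450864}{\left(-126783 + 82881\right) \frac{1}{158514 - 106552}} + \frac{1}{44545 \cdot 480816} = - \frac{450864}{\left(-43902\right) \frac{1}{51962}} + \frac{1}{44545} \cdot \frac{1}{480816} = - \frac{450864}{\left(-43902\right) \frac{1}{51962}} + \frac{1}{21417948720} = - \frac{450864}{- \frac{21951}{25981}} + \frac{1}{21417948720} = \left(-450864\right) \left(- \frac{25981}{21951}\right) + \frac{1}{21417948720} = \frac{1301544176}{2439} + \frac{1}{21417948720} = \frac{3097378490931406351}{5804264103120}$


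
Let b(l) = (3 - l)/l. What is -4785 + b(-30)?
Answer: -47861/10 ≈ -4786.1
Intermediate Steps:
b(l) = (3 - l)/l
-4785 + b(-30) = -4785 + (3 - 1*(-30))/(-30) = -4785 - (3 + 30)/30 = -4785 - 1/30*33 = -4785 - 11/10 = -47861/10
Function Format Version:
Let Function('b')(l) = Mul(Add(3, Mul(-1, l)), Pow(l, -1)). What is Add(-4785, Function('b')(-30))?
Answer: Rational(-47861, 10) ≈ -4786.1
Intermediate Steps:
Function('b')(l) = Mul(Pow(l, -1), Add(3, Mul(-1, l)))
Add(-4785, Function('b')(-30)) = Add(-4785, Mul(Pow(-30, -1), Add(3, Mul(-1, -30)))) = Add(-4785, Mul(Rational(-1, 30), Add(3, 30))) = Add(-4785, Mul(Rational(-1, 30), 33)) = Add(-4785, Rational(-11, 10)) = Rational(-47861, 10)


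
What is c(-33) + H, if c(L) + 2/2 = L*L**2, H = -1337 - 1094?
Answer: -38369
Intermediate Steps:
H = -2431
c(L) = -1 + L**3 (c(L) = -1 + L*L**2 = -1 + L**3)
c(-33) + H = (-1 + (-33)**3) - 2431 = (-1 - 35937) - 2431 = -35938 - 2431 = -38369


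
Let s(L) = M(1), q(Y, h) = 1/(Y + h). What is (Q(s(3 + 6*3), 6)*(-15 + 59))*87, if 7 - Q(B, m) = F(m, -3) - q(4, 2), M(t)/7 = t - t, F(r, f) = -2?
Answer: 35090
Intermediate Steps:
M(t) = 0 (M(t) = 7*(t - t) = 7*0 = 0)
s(L) = 0
Q(B, m) = 55/6 (Q(B, m) = 7 - (-2 - 1/(4 + 2)) = 7 - (-2 - 1/6) = 7 - 1*(-13/6) = 7 + 13/6 = 55/6)
(Q(s(3 + 6*3), 6)*(-15 + 59))*87 = (55*(-15 + 59)/6)*87 = ((55/6)*44)*87 = (1210/3)*87 = 35090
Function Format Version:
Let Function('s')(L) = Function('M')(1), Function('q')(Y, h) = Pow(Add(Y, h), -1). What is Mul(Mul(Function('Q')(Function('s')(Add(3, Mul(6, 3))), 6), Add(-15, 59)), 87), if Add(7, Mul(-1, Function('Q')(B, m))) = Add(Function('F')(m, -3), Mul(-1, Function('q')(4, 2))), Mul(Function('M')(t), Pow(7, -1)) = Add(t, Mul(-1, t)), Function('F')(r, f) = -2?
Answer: 35090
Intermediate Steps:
Function('M')(t) = 0 (Function('M')(t) = Mul(7, Add(t, Mul(-1, t))) = Mul(7, 0) = 0)
Function('s')(L) = 0
Function('Q')(B, m) = Rational(55, 6) (Function('Q')(B, m) = Add(7, Mul(-1, Add(-2, Mul(-1, Pow(Add(4, 2), -1))))) = Add(7, Mul(-1, Add(-2, Mul(-1, Pow(6, -1))))) = Add(7, Mul(-1, Add(-2, Mul(-1, Rational(1, 6))))) = Add(7, Mul(-1, Add(-2, Rational(-1, 6)))) = Add(7, Mul(-1, Rational(-13, 6))) = Add(7, Rational(13, 6)) = Rational(55, 6))
Mul(Mul(Function('Q')(Function('s')(Add(3, Mul(6, 3))), 6), Add(-15, 59)), 87) = Mul(Mul(Rational(55, 6), Add(-15, 59)), 87) = Mul(Mul(Rational(55, 6), 44), 87) = Mul(Rational(1210, 3), 87) = 35090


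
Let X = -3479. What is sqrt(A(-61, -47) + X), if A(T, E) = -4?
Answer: 9*I*sqrt(43) ≈ 59.017*I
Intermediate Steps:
sqrt(A(-61, -47) + X) = sqrt(-4 - 3479) = sqrt(-3483) = 9*I*sqrt(43)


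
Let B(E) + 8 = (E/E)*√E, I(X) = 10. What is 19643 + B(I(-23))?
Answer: 19635 + √10 ≈ 19638.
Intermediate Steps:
B(E) = -8 + √E (B(E) = -8 + (E/E)*√E = -8 + 1*√E = -8 + √E)
19643 + B(I(-23)) = 19643 + (-8 + √10) = 19635 + √10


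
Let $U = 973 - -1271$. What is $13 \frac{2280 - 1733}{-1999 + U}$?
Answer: $\frac{7111}{245} \approx 29.024$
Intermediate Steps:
$U = 2244$ ($U = 973 + 1271 = 2244$)
$13 \frac{2280 - 1733}{-1999 + U} = 13 \frac{2280 - 1733}{-1999 + 2244} = 13 \cdot \frac{547}{245} = \frac{7111}{245}$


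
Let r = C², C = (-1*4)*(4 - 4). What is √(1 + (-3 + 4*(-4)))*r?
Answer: 0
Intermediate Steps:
C = 0 (C = -4*0 = 0)
r = 0 (r = 0² = 0)
√(1 + (-3 + 4*(-4)))*r = √(1 + (-3 + 4*(-4)))*0 = √(1 + (-3 - 16))*0 = √(1 - 19)*0 = √(-18)*0 = (3*I*√2)*0 = 0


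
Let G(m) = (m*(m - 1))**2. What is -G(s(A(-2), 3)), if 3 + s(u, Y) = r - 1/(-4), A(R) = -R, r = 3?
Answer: -9/256 ≈ -0.035156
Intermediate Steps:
s(u, Y) = 1/4 (s(u, Y) = -3 + (3 - 1/(-4)) = -3 + (3 - 1*(-1/4)) = -3 + (3 + 1/4) = -3 + 13/4 = 1/4)
G(m) = m**2*(-1 + m)**2 (G(m) = (m*(-1 + m))**2 = m**2*(-1 + m)**2)
-G(s(A(-2), 3)) = -(1/4)**2*(-1 + 1/4)**2 = -(-3/4)**2/16 = -9/(16*16) = -1*9/256 = -9/256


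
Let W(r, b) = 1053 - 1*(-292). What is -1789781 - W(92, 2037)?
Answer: -1791126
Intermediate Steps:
W(r, b) = 1345 (W(r, b) = 1053 + 292 = 1345)
-1789781 - W(92, 2037) = -1789781 - 1*1345 = -1789781 - 1345 = -1791126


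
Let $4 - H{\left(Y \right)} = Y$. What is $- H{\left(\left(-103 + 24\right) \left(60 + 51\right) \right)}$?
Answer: $-8773$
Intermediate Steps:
$H{\left(Y \right)} = 4 - Y$
$- H{\left(\left(-103 + 24\right) \left(60 + 51\right) \right)} = - (4 - \left(-103 + 24\right) \left(60 + 51\right)) = - (4 - \left(-79\right) 111) = - (4 - -8769) = - (4 + 8769) = \left(-1\right) 8773 = -8773$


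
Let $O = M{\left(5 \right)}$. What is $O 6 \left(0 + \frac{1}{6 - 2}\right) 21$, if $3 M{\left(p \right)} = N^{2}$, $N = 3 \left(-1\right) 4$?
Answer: $1512$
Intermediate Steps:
$N = -12$ ($N = \left(-3\right) 4 = -12$)
$M{\left(p \right)} = 48$ ($M{\left(p \right)} = \frac{\left(-12\right)^{2}}{3} = \frac{1}{3} \cdot 144 = 48$)
$O = 48$
$O 6 \left(0 + \frac{1}{6 - 2}\right) 21 = 48 \cdot 6 \left(0 + \frac{1}{6 - 2}\right) 21 = 48 \cdot 6 \left(0 + \frac{1}{4}\right) 21 = 48 \cdot 6 \cdot \frac{1}{4} \cdot 21 = 48 \cdot \frac{3}{2} \cdot 21 = 72 \cdot 21 = 1512$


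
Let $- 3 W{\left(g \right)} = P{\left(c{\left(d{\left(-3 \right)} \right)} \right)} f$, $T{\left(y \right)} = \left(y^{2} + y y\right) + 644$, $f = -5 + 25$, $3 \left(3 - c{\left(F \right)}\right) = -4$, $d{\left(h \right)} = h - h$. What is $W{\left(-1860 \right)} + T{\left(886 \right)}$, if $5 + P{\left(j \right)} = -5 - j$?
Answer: $\frac{14136584}{9} \approx 1.5707 \cdot 10^{6}$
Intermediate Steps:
$d{\left(h \right)} = 0$
$c{\left(F \right)} = \frac{13}{3}$ ($c{\left(F \right)} = 3 - - \frac{4}{3} = 3 + \frac{4}{3} = \frac{13}{3}$)
$f = 20$
$T{\left(y \right)} = 644 + 2 y^{2}$ ($T{\left(y \right)} = \left(y^{2} + y^{2}\right) + 644 = 2 y^{2} + 644 = 644 + 2 y^{2}$)
$P{\left(j \right)} = -10 - j$ ($P{\left(j \right)} = -5 - \left(5 + j\right) = -10 - j$)
$W{\left(g \right)} = \frac{860}{9}$ ($W{\left(g \right)} = - \frac{\left(-10 - \frac{13}{3}\right) 20}{3} = - \frac{\left(- \frac{43}{3}\right) 20}{3} = \left(- \frac{1}{3}\right) \left(- \frac{860}{3}\right) = \frac{860}{9}$)
$W{\left(-1860 \right)} + T{\left(886 \right)} = \frac{860}{9} + \left(644 + 2 \cdot 886^{2}\right) = \frac{860}{9} + \left(644 + 2 \cdot 784996\right) = \frac{860}{9} + \left(644 + 1569992\right) = \frac{860}{9} + 1570636 = \frac{14136584}{9}$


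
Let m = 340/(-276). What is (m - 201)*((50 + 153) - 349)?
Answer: 2037284/69 ≈ 29526.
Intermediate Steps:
m = -85/69 (m = 340*(-1/276) = -85/69 ≈ -1.2319)
(m - 201)*((50 + 153) - 349) = (-85/69 - 201)*((50 + 153) - 349) = -13954*(203 - 349)/69 = -13954/69*(-146) = 2037284/69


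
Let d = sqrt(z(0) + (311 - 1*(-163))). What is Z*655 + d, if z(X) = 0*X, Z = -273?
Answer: -178815 + sqrt(474) ≈ -1.7879e+5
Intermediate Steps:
z(X) = 0
d = sqrt(474) (d = sqrt(0 + (311 - 1*(-163))) = sqrt(0 + (311 + 163)) = sqrt(0 + 474) = sqrt(474) ≈ 21.772)
Z*655 + d = -273*655 + sqrt(474) = -178815 + sqrt(474)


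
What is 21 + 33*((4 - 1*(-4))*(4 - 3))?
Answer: 285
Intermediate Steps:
21 + 33*((4 - 1*(-4))*(4 - 3)) = 21 + 33*((4 + 4)*1) = 21 + 33*(8*1) = 21 + 33*8 = 21 + 264 = 285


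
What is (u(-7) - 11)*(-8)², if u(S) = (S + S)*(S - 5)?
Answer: 10048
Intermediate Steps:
u(S) = 2*S*(-5 + S) (u(S) = (2*S)*(-5 + S) = 2*S*(-5 + S))
(u(-7) - 11)*(-8)² = (2*(-7)*(-5 - 7) - 11)*(-8)² = (2*(-7)*(-12) - 11)*64 = (168 - 11)*64 = 157*64 = 10048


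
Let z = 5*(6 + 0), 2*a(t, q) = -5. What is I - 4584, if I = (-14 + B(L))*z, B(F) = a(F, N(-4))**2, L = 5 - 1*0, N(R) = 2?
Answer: -9633/2 ≈ -4816.5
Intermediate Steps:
a(t, q) = -5/2 (a(t, q) = (1/2)*(-5) = -5/2)
L = 5 (L = 5 + 0 = 5)
z = 30 (z = 5*6 = 30)
B(F) = 25/4 (B(F) = (-5/2)**2 = 25/4)
I = -465/2 (I = (-14 + 25/4)*30 = -31/4*30 = -465/2 ≈ -232.50)
I - 4584 = -465/2 - 4584 = -9633/2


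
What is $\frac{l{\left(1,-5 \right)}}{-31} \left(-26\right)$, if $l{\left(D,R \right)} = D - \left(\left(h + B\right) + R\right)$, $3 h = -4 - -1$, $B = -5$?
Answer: $\frac{312}{31} \approx 10.065$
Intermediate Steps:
$h = -1$ ($h = \frac{-4 - -1}{3} = \frac{-4 + 1}{3} = \frac{1}{3} \left(-3\right) = -1$)
$l{\left(D,R \right)} = 6 + D - R$ ($l{\left(D,R \right)} = D - \left(\left(-1 - 5\right) + R\right) = D - \left(-6 + R\right) = 6 + D - R$)
$\frac{l{\left(1,-5 \right)}}{-31} \left(-26\right) = \frac{6 + 1 - -5}{-31} \left(-26\right) = \left(6 + 1 + 5\right) \left(- \frac{1}{31}\right) \left(-26\right) = 12 \left(- \frac{1}{31}\right) \left(-26\right) = \left(- \frac{12}{31}\right) \left(-26\right) = \frac{312}{31}$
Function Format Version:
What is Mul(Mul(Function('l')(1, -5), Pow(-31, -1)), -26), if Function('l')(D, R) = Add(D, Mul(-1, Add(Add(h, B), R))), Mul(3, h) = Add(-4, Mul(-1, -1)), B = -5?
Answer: Rational(312, 31) ≈ 10.065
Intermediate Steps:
h = -1 (h = Mul(Rational(1, 3), Add(-4, Mul(-1, -1))) = Mul(Rational(1, 3), Add(-4, 1)) = Mul(Rational(1, 3), -3) = -1)
Function('l')(D, R) = Add(6, D, Mul(-1, R)) (Function('l')(D, R) = Add(D, Mul(-1, Add(Add(-1, -5), R))) = Add(D, Mul(-1, Add(-6, R))) = Add(D, Add(6, Mul(-1, R))) = Add(6, D, Mul(-1, R)))
Mul(Mul(Function('l')(1, -5), Pow(-31, -1)), -26) = Mul(Mul(Add(6, 1, Mul(-1, -5)), Pow(-31, -1)), -26) = Mul(Mul(Add(6, 1, 5), Rational(-1, 31)), -26) = Mul(Mul(12, Rational(-1, 31)), -26) = Mul(Rational(-12, 31), -26) = Rational(312, 31)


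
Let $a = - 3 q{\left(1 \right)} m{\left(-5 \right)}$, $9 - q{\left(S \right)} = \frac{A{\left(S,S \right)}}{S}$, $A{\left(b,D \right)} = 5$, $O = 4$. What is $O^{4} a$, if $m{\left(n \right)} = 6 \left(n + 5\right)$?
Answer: $0$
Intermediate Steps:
$m{\left(n \right)} = 30 + 6 n$ ($m{\left(n \right)} = 6 \left(5 + n\right) = 30 + 6 n$)
$q{\left(S \right)} = 9 - \frac{5}{S}$
$a = 0$ ($a = - 3 \left(9 - \frac{5}{1}\right) \left(30 + 6 \left(-5\right)\right) = - 3 \left(9 - 5\right) \left(30 - 30\right) = - 3 \left(9 - 5\right) 0 = \left(-3\right) 4 \cdot 0 = \left(-12\right) 0 = 0$)
$O^{4} a = 4^{4} \cdot 0 = 256 \cdot 0 = 0$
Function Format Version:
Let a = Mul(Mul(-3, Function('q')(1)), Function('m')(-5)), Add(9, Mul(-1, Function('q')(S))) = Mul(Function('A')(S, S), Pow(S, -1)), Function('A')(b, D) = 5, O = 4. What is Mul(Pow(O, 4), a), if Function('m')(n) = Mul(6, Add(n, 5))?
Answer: 0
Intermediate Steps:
Function('m')(n) = Add(30, Mul(6, n)) (Function('m')(n) = Mul(6, Add(5, n)) = Add(30, Mul(6, n)))
Function('q')(S) = Add(9, Mul(-5, Pow(S, -1))) (Function('q')(S) = Add(9, Mul(-1, Mul(5, Pow(S, -1)))) = Add(9, Mul(-5, Pow(S, -1))))
a = 0 (a = Mul(Mul(-3, Add(9, Mul(-5, Pow(1, -1)))), Add(30, Mul(6, -5))) = Mul(Mul(-3, Add(9, Mul(-5, 1))), Add(30, -30)) = Mul(Mul(-3, Add(9, -5)), 0) = Mul(Mul(-3, 4), 0) = Mul(-12, 0) = 0)
Mul(Pow(O, 4), a) = Mul(Pow(4, 4), 0) = Mul(256, 0) = 0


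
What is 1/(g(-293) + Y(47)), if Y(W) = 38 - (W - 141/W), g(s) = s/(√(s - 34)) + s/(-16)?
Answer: 1030704/34667887 - 75008*I*√327/34667887 ≈ 0.029731 - 0.039125*I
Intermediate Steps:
g(s) = -s/16 + s/√(-34 + s) (g(s) = s/(√(-34 + s)) + s*(-1/16) = s/√(-34 + s) - s/16 = -s/16 + s/√(-34 + s))
Y(W) = 38 - W + 141/W (Y(W) = 38 + (-W + 141/W) = 38 - W + 141/W)
1/(g(-293) + Y(47)) = 1/((-1/16*(-293) - 293/√(-34 - 293)) + (38 - 1*47 + 141/47)) = 1/((293/16 - (-293)*I*√327/327) + (38 - 47 + 141*(1/47))) = 1/((293/16 - (-293)*I*√327/327) + (38 - 47 + 3)) = 1/((293/16 + 293*I*√327/327) - 6) = 1/(197/16 + 293*I*√327/327)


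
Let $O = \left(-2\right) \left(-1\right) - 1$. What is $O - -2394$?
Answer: $2395$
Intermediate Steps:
$O = 1$ ($O = 2 - 1 = 1$)
$O - -2394 = 1 - -2394 = 1 + 2394 = 2395$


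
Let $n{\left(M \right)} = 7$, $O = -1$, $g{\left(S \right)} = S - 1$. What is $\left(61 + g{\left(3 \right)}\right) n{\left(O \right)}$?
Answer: $441$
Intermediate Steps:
$g{\left(S \right)} = -1 + S$ ($g{\left(S \right)} = S - 1 = -1 + S$)
$\left(61 + g{\left(3 \right)}\right) n{\left(O \right)} = \left(61 + \left(-1 + 3\right)\right) 7 = \left(61 + 2\right) 7 = 63 \cdot 7 = 441$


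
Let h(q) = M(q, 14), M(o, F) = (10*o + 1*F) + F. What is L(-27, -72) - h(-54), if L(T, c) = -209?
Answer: 303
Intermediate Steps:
M(o, F) = 2*F + 10*o (M(o, F) = (10*o + F) + F = (F + 10*o) + F = 2*F + 10*o)
h(q) = 28 + 10*q (h(q) = 2*14 + 10*q = 28 + 10*q)
L(-27, -72) - h(-54) = -209 - (28 + 10*(-54)) = -209 - (28 - 540) = -209 - 1*(-512) = -209 + 512 = 303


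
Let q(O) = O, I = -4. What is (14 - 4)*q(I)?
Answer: -40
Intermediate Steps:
(14 - 4)*q(I) = (14 - 4)*(-4) = 10*(-4) = -40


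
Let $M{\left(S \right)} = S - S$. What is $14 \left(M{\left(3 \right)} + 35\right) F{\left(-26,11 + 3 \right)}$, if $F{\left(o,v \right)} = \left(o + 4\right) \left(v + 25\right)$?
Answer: $-420420$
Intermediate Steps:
$M{\left(S \right)} = 0$
$F{\left(o,v \right)} = \left(4 + o\right) \left(25 + v\right)$
$14 \left(M{\left(3 \right)} + 35\right) F{\left(-26,11 + 3 \right)} = 14 \left(0 + 35\right) \left(100 + 4 \left(11 + 3\right) + 25 \left(-26\right) - 26 \left(11 + 3\right)\right) = 14 \cdot 35 \left(100 + 4 \cdot 14 - 650 - 364\right) = 490 \left(100 + 56 - 650 - 364\right) = 490 \left(-858\right) = -420420$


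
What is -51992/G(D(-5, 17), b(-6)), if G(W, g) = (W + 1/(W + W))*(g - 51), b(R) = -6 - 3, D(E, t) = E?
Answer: -25996/153 ≈ -169.91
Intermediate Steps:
b(R) = -9
G(W, g) = (-51 + g)*(W + 1/(2*W)) (G(W, g) = (W + 1/(2*W))*(-51 + g) = (-51 + g)*(W + 1/(2*W)))
-51992/G(D(-5, 17), b(-6)) = -51992*(-10/(-51 - 9 + 2*(-5)**2*(-51 - 9))) = -51992*(-10/(-51 - 9 + 2*25*(-60))) = -51992*(-10/(-51 - 9 - 3000)) = -51992/((1/2)*(-1/5)*(-3060)) = -51992/306 = -51992*1/306 = -25996/153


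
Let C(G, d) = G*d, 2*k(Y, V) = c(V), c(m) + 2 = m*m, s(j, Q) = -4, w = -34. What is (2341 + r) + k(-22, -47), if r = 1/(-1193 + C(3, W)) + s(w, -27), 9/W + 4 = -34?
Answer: 312128965/90722 ≈ 3440.5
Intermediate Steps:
c(m) = -2 + m**2 (c(m) = -2 + m*m = -2 + m**2)
k(Y, V) = -1 + V**2/2 (k(Y, V) = (-2 + V**2)/2 = -1 + V**2/2)
W = -9/38 (W = 9/(-4 - 34) = 9/(-38) = 9*(-1/38) = -9/38 ≈ -0.23684)
r = -181482/45361 (r = 1/(-1193 + 3*(-9/38)) - 4 = 1/(-1193 - 27/38) - 4 = 1/(-45361/38) - 4 = -38/45361 - 4 = -181482/45361 ≈ -4.0008)
(2341 + r) + k(-22, -47) = (2341 - 181482/45361) + (-1 + (1/2)*(-47)**2) = 106008619/45361 + (-1 + (1/2)*2209) = 106008619/45361 + (-1 + 2209/2) = 106008619/45361 + 2207/2 = 312128965/90722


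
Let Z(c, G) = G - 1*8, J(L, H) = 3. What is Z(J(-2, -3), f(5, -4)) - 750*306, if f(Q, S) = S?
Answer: -229512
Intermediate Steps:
Z(c, G) = -8 + G (Z(c, G) = G - 8 = -8 + G)
Z(J(-2, -3), f(5, -4)) - 750*306 = (-8 - 4) - 750*306 = -12 - 229500 = -229512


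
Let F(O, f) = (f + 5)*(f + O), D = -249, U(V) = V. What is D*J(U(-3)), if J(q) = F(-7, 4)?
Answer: 6723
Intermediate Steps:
F(O, f) = (5 + f)*(O + f)
J(q) = -27 (J(q) = 4² + 5*(-7) + 5*4 - 7*4 = 16 - 35 + 20 - 28 = -27)
D*J(U(-3)) = -249*(-27) = 6723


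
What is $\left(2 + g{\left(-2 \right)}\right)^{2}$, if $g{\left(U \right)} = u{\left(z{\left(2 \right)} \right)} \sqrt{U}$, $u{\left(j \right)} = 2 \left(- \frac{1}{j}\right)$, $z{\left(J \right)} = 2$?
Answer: $\left(2 - i \sqrt{2}\right)^{2} \approx 2.0 - 5.6569 i$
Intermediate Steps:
$u{\left(j \right)} = - \frac{2}{j}$
$g{\left(U \right)} = - \sqrt{U}$ ($g{\left(U \right)} = - \frac{2}{2} \sqrt{U} = \left(-2\right) \frac{1}{2} \sqrt{U} = - \sqrt{U}$)
$\left(2 + g{\left(-2 \right)}\right)^{2} = \left(2 - \sqrt{-2}\right)^{2} = \left(2 - i \sqrt{2}\right)^{2}$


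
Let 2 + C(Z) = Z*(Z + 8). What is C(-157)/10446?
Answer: 7797/3482 ≈ 2.2392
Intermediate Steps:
C(Z) = -2 + Z*(8 + Z) (C(Z) = -2 + Z*(Z + 8) = -2 + Z*(8 + Z))
C(-157)/10446 = (-2 + (-157)² + 8*(-157))/10446 = (-2 + 24649 - 1256)*(1/10446) = 23391*(1/10446) = 7797/3482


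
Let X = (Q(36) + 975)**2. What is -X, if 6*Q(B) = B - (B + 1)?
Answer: -34210801/36 ≈ -9.5030e+5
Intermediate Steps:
Q(B) = -1/6 (Q(B) = (B - (B + 1))/6 = (B - (1 + B))/6 = (B + (-1 - B))/6 = (1/6)*(-1) = -1/6)
X = 34210801/36 (X = (-1/6 + 975)**2 = (5849/6)**2 = 34210801/36 ≈ 9.5030e+5)
-X = -1*34210801/36 = -34210801/36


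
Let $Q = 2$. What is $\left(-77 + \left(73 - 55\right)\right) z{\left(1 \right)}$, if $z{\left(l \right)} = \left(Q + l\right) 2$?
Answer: $-354$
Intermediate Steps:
$z{\left(l \right)} = 4 + 2 l$ ($z{\left(l \right)} = \left(2 + l\right) 2 = 4 + 2 l$)
$\left(-77 + \left(73 - 55\right)\right) z{\left(1 \right)} = \left(-77 + \left(73 - 55\right)\right) \left(4 + 2 \cdot 1\right) = \left(-77 + 18\right) \left(4 + 2\right) = \left(-59\right) 6 = -354$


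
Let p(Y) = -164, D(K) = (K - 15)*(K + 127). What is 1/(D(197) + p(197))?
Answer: 1/58804 ≈ 1.7006e-5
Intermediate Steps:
D(K) = (-15 + K)*(127 + K)
1/(D(197) + p(197)) = 1/((-1905 + 197² + 112*197) - 164) = 1/((-1905 + 38809 + 22064) - 164) = 1/(58968 - 164) = 1/58804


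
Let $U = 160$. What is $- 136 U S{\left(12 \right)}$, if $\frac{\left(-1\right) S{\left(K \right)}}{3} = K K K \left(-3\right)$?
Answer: $-338411520$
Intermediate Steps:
$S{\left(K \right)} = 9 K^{3}$ ($S{\left(K \right)} = - 3 K K K \left(-3\right) = - 3 K^{2} \left(- 3 K\right) = - 3 \left(- 3 K^{3}\right) = 9 K^{3}$)
$- 136 U S{\left(12 \right)} = \left(-136\right) 160 \cdot 9 \cdot 12^{3} = - 21760 \cdot 9 \cdot 1728 = \left(-21760\right) 15552 = -338411520$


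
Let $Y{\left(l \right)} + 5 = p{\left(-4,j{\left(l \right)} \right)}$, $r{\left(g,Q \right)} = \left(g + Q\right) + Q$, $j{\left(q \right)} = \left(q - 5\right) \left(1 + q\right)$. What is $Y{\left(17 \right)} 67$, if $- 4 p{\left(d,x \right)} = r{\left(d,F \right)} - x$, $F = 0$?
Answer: $3350$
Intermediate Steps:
$j{\left(q \right)} = \left(1 + q\right) \left(-5 + q\right)$ ($j{\left(q \right)} = \left(-5 + q\right) \left(1 + q\right) = \left(1 + q\right) \left(-5 + q\right)$)
$r{\left(g,Q \right)} = g + 2 Q$ ($r{\left(g,Q \right)} = \left(Q + g\right) + Q = g + 2 Q$)
$p{\left(d,x \right)} = - \frac{d}{4} + \frac{x}{4}$ ($p{\left(d,x \right)} = - \frac{\left(d + 2 \cdot 0\right) - x}{4} = - \frac{\left(d + 0\right) - x}{4} = - \frac{d - x}{4} = - \frac{d}{4} + \frac{x}{4}$)
$Y{\left(l \right)} = - \frac{21}{4} - l + \frac{l^{2}}{4}$ ($Y{\left(l \right)} = -5 + \left(\left(- \frac{1}{4}\right) \left(-4\right) + \frac{-5 + l^{2} - 4 l}{4}\right) = -5 - \left(\frac{1}{4} + l - \frac{l^{2}}{4}\right) = - \frac{21}{4} - l + \frac{l^{2}}{4}$)
$Y{\left(17 \right)} 67 = \left(- \frac{21}{4} - 17 + \frac{17^{2}}{4}\right) 67 = \left(- \frac{21}{4} - 17 + \frac{1}{4} \cdot 289\right) 67 = \left(- \frac{21}{4} - 17 + \frac{289}{4}\right) 67 = 50 \cdot 67 = 3350$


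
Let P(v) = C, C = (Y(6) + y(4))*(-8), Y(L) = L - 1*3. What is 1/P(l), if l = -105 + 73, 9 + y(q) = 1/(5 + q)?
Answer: 9/424 ≈ 0.021226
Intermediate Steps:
Y(L) = -3 + L (Y(L) = L - 3 = -3 + L)
y(q) = -9 + 1/(5 + q)
l = -32
C = 424/9 (C = ((-3 + 6) + (-44 - 9*4)/(5 + 4))*(-8) = (3 + (-44 - 36)/9)*(-8) = (3 + (⅑)*(-80))*(-8) = (3 - 80/9)*(-8) = -53/9*(-8) = 424/9 ≈ 47.111)
P(v) = 424/9
1/P(l) = 1/(424/9) = 9/424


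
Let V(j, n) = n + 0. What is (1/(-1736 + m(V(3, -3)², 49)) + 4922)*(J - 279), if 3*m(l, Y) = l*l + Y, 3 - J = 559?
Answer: -20869917355/5078 ≈ -4.1099e+6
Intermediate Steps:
V(j, n) = n
J = -556 (J = 3 - 1*559 = 3 - 559 = -556)
m(l, Y) = Y/3 + l²/3 (m(l, Y) = (l*l + Y)/3 = (l² + Y)/3 = (Y + l²)/3 = Y/3 + l²/3)
(1/(-1736 + m(V(3, -3)², 49)) + 4922)*(J - 279) = (1/(-1736 + ((⅓)*49 + ((-3)²)²/3)) + 4922)*(-556 - 279) = (1/(-1736 + (49/3 + (⅓)*9²)) + 4922)*(-835) = (1/(-1736 + (49/3 + (⅓)*81)) + 4922)*(-835) = (1/(-1736 + (49/3 + 27)) + 4922)*(-835) = (1/(-1736 + 130/3) + 4922)*(-835) = (1/(-5078/3) + 4922)*(-835) = (-3/5078 + 4922)*(-835) = (24993913/5078)*(-835) = -20869917355/5078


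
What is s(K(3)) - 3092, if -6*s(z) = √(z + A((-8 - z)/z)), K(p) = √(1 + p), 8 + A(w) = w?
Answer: -3092 - I*√11/6 ≈ -3092.0 - 0.55277*I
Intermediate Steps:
A(w) = -8 + w
s(z) = -√(-8 + z + (-8 - z)/z)/6 (s(z) = -√(z + (-8 + (-8 - z)/z))/6 = -√(-8 + z + (-8 - z)/z)/6)
s(K(3)) - 3092 = -√(-9 + √(1 + 3) - 8/√(1 + 3))/6 - 3092 = -√(-9 + √4 - 8/(√4))/6 - 3092 = -√(-9 + 2 - 8/2)/6 - 3092 = -√(-9 + 2 - 8*½)/6 - 3092 = -√(-9 + 2 - 4)/6 - 3092 = -I*√11/6 - 3092 = -3092 - I*√11/6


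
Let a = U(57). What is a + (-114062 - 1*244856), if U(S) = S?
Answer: -358861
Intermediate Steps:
a = 57
a + (-114062 - 1*244856) = 57 + (-114062 - 1*244856) = 57 + (-114062 - 244856) = 57 - 358918 = -358861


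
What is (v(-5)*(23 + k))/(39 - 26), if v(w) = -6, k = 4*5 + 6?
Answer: -294/13 ≈ -22.615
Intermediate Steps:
k = 26 (k = 20 + 6 = 26)
(v(-5)*(23 + k))/(39 - 26) = (-6*(23 + 26))/(39 - 26) = -6*49/13 = -294*1/13 = -294/13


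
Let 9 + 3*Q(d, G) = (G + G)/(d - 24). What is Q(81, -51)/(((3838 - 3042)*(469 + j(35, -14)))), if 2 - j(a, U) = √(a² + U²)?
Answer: -6437/666726416 - 287*√29/2000179248 ≈ -1.0427e-5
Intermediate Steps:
j(a, U) = 2 - √(U² + a²) (j(a, U) = 2 - √(a² + U²) = 2 - √(U² + a²))
Q(d, G) = -3 + 2*G/(3*(-24 + d)) (Q(d, G) = -3 + ((G + G)/(d - 24))/3 = -3 + ((2*G)/(-24 + d))/3 = -3 + (2*G/(-24 + d))/3 = -3 + 2*G/(3*(-24 + d)))
Q(81, -51)/(((3838 - 3042)*(469 + j(35, -14)))) = ((216 - 9*81 + 2*(-51))/(3*(-24 + 81)))/(((3838 - 3042)*(469 + (2 - √((-14)² + 35²))))) = ((⅓)*(216 - 729 - 102)/57)/((796*(469 + (2 - √(196 + 1225))))) = ((⅓)*(1/57)*(-615))/((796*(469 + (2 - √1421)))) = -205*1/(796*(469 + (2 - 7*√29)))/57 = -205*1/(796*(471 - 7*√29))/57 = -205/(57*(374916 - 5572*√29))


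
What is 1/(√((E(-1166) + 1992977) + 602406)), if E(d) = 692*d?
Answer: √1788511/1788511 ≈ 0.00074775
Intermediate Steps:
1/(√((E(-1166) + 1992977) + 602406)) = 1/(√((692*(-1166) + 1992977) + 602406)) = 1/(√((-806872 + 1992977) + 602406)) = 1/(√(1186105 + 602406)) = 1/(√1788511) = √1788511/1788511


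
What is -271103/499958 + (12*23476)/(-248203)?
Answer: -208132746005/124091075474 ≈ -1.6773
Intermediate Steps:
-271103/499958 + (12*23476)/(-248203) = -271103*1/499958 + 281712*(-1/248203) = -271103/499958 - 281712/248203 = -208132746005/124091075474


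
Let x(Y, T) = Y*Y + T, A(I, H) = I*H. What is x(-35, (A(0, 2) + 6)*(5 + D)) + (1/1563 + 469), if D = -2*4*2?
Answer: 2544565/1563 ≈ 1628.0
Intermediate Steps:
A(I, H) = H*I
D = -16 (D = -8*2 = -16)
x(Y, T) = T + Y**2 (x(Y, T) = Y**2 + T = T + Y**2)
x(-35, (A(0, 2) + 6)*(5 + D)) + (1/1563 + 469) = ((2*0 + 6)*(5 - 16) + (-35)**2) + (1/1563 + 469) = ((0 + 6)*(-11) + 1225) + (1/1563 + 469) = (6*(-11) + 1225) + 733048/1563 = (-66 + 1225) + 733048/1563 = 1159 + 733048/1563 = 2544565/1563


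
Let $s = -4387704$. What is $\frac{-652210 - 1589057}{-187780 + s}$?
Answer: $\frac{2241267}{4575484} \approx 0.48984$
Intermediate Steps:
$\frac{-652210 - 1589057}{-187780 + s} = \frac{-652210 - 1589057}{-187780 - 4387704} = - \frac{2241267}{-4575484} = \left(-2241267\right) \left(- \frac{1}{4575484}\right) = \frac{2241267}{4575484}$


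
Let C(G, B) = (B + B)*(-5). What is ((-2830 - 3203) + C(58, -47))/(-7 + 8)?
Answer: -5563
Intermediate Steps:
C(G, B) = -10*B (C(G, B) = (2*B)*(-5) = -10*B)
((-2830 - 3203) + C(58, -47))/(-7 + 8) = ((-2830 - 3203) - 10*(-47))/(-7 + 8) = (-6033 + 470)/1 = 1*(-5563) = -5563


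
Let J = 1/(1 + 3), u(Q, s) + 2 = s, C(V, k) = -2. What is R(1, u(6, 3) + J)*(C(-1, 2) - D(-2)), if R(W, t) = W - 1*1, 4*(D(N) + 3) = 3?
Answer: 0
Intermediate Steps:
D(N) = -9/4 (D(N) = -3 + (1/4)*3 = -3 + 3/4 = -9/4)
u(Q, s) = -2 + s
J = 1/4 ≈ 0.25000
R(W, t) = -1 + W (R(W, t) = W - 1 = -1 + W)
R(1, u(6, 3) + J)*(C(-1, 2) - D(-2)) = (-1 + 1)*(-2 - 1*(-9/4)) = 0*(-2 + 9/4) = 0*(1/4) = 0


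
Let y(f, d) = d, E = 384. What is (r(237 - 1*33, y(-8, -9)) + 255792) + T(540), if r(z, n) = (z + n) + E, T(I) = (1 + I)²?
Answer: 549052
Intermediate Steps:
r(z, n) = 384 + n + z (r(z, n) = (z + n) + 384 = (n + z) + 384 = 384 + n + z)
(r(237 - 1*33, y(-8, -9)) + 255792) + T(540) = ((384 - 9 + (237 - 1*33)) + 255792) + (1 + 540)² = ((384 - 9 + (237 - 33)) + 255792) + 541² = ((384 - 9 + 204) + 255792) + 292681 = (579 + 255792) + 292681 = 256371 + 292681 = 549052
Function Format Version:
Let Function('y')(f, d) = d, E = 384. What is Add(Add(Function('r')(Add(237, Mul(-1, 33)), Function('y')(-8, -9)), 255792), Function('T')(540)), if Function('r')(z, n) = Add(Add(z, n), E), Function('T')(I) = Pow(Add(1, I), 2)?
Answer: 549052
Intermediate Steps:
Function('r')(z, n) = Add(384, n, z) (Function('r')(z, n) = Add(Add(z, n), 384) = Add(Add(n, z), 384) = Add(384, n, z))
Add(Add(Function('r')(Add(237, Mul(-1, 33)), Function('y')(-8, -9)), 255792), Function('T')(540)) = Add(Add(Add(384, -9, Add(237, Mul(-1, 33))), 255792), Pow(Add(1, 540), 2)) = Add(Add(Add(384, -9, Add(237, -33)), 255792), Pow(541, 2)) = Add(Add(Add(384, -9, 204), 255792), 292681) = Add(Add(579, 255792), 292681) = Add(256371, 292681) = 549052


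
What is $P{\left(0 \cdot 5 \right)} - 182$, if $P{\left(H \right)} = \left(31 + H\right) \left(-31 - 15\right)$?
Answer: $-1608$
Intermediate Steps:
$P{\left(H \right)} = -1426 - 46 H$ ($P{\left(H \right)} = \left(31 + H\right) \left(-46\right) = -1426 - 46 H$)
$P{\left(0 \cdot 5 \right)} - 182 = \left(-1426 - 46 \cdot 0 \cdot 5\right) - 182 = \left(-1426 - 0\right) - 182 = \left(-1426 + 0\right) - 182 = -1426 - 182 = -1608$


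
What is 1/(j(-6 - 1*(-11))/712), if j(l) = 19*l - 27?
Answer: 178/17 ≈ 10.471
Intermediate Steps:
j(l) = -27 + 19*l
1/(j(-6 - 1*(-11))/712) = 1/((-27 + 19*(-6 - 1*(-11)))/712) = 1/((-27 + 19*(-6 + 11))*(1/712)) = 1/((-27 + 19*5)*(1/712)) = 1/((-27 + 95)*(1/712)) = 1/(68*(1/712)) = 1/(17/178) = 178/17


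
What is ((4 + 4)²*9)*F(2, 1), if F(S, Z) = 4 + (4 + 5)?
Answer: 7488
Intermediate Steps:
F(S, Z) = 13 (F(S, Z) = 4 + 9 = 13)
((4 + 4)²*9)*F(2, 1) = ((4 + 4)²*9)*13 = (8²*9)*13 = (64*9)*13 = 576*13 = 7488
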